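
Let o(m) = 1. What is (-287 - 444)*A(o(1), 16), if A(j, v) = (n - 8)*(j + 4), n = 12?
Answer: -14620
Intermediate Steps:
A(j, v) = 16 + 4*j (A(j, v) = (12 - 8)*(j + 4) = 4*(4 + j) = 16 + 4*j)
(-287 - 444)*A(o(1), 16) = (-287 - 444)*(16 + 4*1) = -731*(16 + 4) = -731*20 = -14620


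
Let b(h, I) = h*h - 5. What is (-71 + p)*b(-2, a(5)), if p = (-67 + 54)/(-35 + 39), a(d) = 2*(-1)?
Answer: 297/4 ≈ 74.250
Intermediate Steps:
a(d) = -2
p = -13/4 ≈ -3.2500
b(h, I) = -5 + h² (b(h, I) = h² - 5 = -5 + h²)
(-71 + p)*b(-2, a(5)) = (-71 - 13/4)*(-5 + (-2)²) = -297*(-5 + 4)/4 = -297/4*(-1) = 297/4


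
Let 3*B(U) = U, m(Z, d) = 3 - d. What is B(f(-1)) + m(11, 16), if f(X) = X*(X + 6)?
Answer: -44/3 ≈ -14.667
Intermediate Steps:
f(X) = X*(6 + X)
B(U) = U/3
B(f(-1)) + m(11, 16) = (-(6 - 1))/3 + (3 - 1*16) = (-1*5)/3 + (3 - 16) = (1/3)*(-5) - 13 = -5/3 - 13 = -44/3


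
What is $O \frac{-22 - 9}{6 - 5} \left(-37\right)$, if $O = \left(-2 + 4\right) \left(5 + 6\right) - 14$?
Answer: $9176$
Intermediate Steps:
$O = 8$ ($O = 2 \cdot 11 - 14 = 22 - 14 = 8$)
$O \frac{-22 - 9}{6 - 5} \left(-37\right) = 8 \frac{-22 - 9}{6 - 5} \left(-37\right) = 8 \left(- \frac{31}{1}\right) \left(-37\right) = 8 \left(\left(-31\right) 1\right) \left(-37\right) = 8 \left(-31\right) \left(-37\right) = \left(-248\right) \left(-37\right) = 9176$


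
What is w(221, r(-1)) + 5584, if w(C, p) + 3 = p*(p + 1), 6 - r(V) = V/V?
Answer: 5611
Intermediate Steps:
r(V) = 5 (r(V) = 6 - V/V = 6 - 1*1 = 6 - 1 = 5)
w(C, p) = -3 + p*(1 + p) (w(C, p) = -3 + p*(p + 1) = -3 + p*(1 + p))
w(221, r(-1)) + 5584 = (-3 + 5 + 5²) + 5584 = (-3 + 5 + 25) + 5584 = 27 + 5584 = 5611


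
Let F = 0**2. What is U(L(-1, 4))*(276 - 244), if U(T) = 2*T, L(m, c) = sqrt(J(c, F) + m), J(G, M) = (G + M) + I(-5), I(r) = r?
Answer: 64*I*sqrt(2) ≈ 90.51*I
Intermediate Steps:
F = 0
J(G, M) = -5 + G + M (J(G, M) = (G + M) - 5 = -5 + G + M)
L(m, c) = sqrt(-5 + c + m) (L(m, c) = sqrt((-5 + c + 0) + m) = sqrt((-5 + c) + m) = sqrt(-5 + c + m))
U(L(-1, 4))*(276 - 244) = (2*sqrt(-5 + 4 - 1))*(276 - 244) = (2*sqrt(-2))*32 = (2*(I*sqrt(2)))*32 = (2*I*sqrt(2))*32 = 64*I*sqrt(2)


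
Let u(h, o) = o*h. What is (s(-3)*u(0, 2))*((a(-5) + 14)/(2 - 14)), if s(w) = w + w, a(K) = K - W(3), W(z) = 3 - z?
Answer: 0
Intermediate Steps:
u(h, o) = h*o
a(K) = K (a(K) = K - (3 - 1*3) = K - (3 - 3) = K - 1*0 = K + 0 = K)
s(w) = 2*w
(s(-3)*u(0, 2))*((a(-5) + 14)/(2 - 14)) = ((2*(-3))*(0*2))*((-5 + 14)/(2 - 14)) = (-6*0)*(9/(-12)) = 0*(9*(-1/12)) = 0*(-¾) = 0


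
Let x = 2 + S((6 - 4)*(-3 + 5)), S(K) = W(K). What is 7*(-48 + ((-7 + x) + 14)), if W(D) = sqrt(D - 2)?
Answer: -273 + 7*sqrt(2) ≈ -263.10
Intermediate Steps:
W(D) = sqrt(-2 + D)
S(K) = sqrt(-2 + K)
x = 2 + sqrt(2) (x = 2 + sqrt(-2 + (6 - 4)*(-3 + 5)) = 2 + sqrt(-2 + 2*2) = 2 + sqrt(-2 + 4) = 2 + sqrt(2) ≈ 3.4142)
7*(-48 + ((-7 + x) + 14)) = 7*(-48 + ((-7 + (2 + sqrt(2))) + 14)) = 7*(-48 + ((-5 + sqrt(2)) + 14)) = 7*(-48 + (9 + sqrt(2))) = 7*(-39 + sqrt(2)) = -273 + 7*sqrt(2)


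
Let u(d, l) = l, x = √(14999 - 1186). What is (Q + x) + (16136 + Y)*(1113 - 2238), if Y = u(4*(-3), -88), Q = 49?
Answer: -18053951 + √13813 ≈ -1.8054e+7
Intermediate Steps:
x = √13813 ≈ 117.53
Y = -88
(Q + x) + (16136 + Y)*(1113 - 2238) = (49 + √13813) + (16136 - 88)*(1113 - 2238) = (49 + √13813) + 16048*(-1125) = (49 + √13813) - 18054000 = -18053951 + √13813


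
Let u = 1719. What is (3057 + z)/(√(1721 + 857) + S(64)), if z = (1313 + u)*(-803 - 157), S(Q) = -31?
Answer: -2731441/49 - 88111*√2578/49 ≈ -1.4704e+5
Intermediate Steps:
z = -2910720 (z = (1313 + 1719)*(-803 - 157) = 3032*(-960) = -2910720)
(3057 + z)/(√(1721 + 857) + S(64)) = (3057 - 2910720)/(√(1721 + 857) - 31) = -2907663/(√2578 - 31) = -2907663/(-31 + √2578)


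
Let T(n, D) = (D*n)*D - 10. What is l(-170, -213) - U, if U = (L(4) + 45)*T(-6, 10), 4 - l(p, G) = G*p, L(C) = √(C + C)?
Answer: -8756 + 1220*√2 ≈ -7030.7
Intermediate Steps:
L(C) = √2*√C (L(C) = √(2*C) = √2*√C)
l(p, G) = 4 - G*p
T(n, D) = -10 + n*D² (T(n, D) = n*D² - 10 = -10 + n*D²)
U = -27450 - 1220*√2 (U = (√2*√4 + 45)*(-10 - 6*10²) = (√2*2 + 45)*(-10 - 6*100) = (2*√2 + 45)*(-10 - 600) = (45 + 2*√2)*(-610) = -27450 - 1220*√2 ≈ -29175.)
l(-170, -213) - U = (4 - 1*(-213)*(-170)) - (-27450 - 1220*√2) = (4 - 36210) + (27450 + 1220*√2) = -36206 + (27450 + 1220*√2) = -8756 + 1220*√2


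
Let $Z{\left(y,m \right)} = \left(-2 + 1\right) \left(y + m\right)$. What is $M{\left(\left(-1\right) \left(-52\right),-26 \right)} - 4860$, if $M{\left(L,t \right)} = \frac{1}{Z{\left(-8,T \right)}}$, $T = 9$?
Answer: $-4861$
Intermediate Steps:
$Z{\left(y,m \right)} = - m - y$ ($Z{\left(y,m \right)} = - (m + y) = - m - y$)
$M{\left(L,t \right)} = -1$ ($M{\left(L,t \right)} = \frac{1}{\left(-1\right) 9 - -8} = \frac{1}{-9 + 8} = \frac{1}{-1} = -1$)
$M{\left(\left(-1\right) \left(-52\right),-26 \right)} - 4860 = -1 - 4860 = -4861$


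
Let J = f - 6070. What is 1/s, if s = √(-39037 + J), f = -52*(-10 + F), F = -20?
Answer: -I*√43547/43547 ≈ -0.004792*I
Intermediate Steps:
f = 1560 (f = -52*(-10 - 20) = -52*(-30) = 1560)
J = -4510 (J = 1560 - 6070 = -4510)
s = I*√43547 (s = √(-39037 - 4510) = √(-43547) = I*√43547 ≈ 208.68*I)
1/s = 1/(I*√43547) = -I*√43547/43547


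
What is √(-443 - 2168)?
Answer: I*√2611 ≈ 51.098*I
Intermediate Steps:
√(-443 - 2168) = √(-2611) = I*√2611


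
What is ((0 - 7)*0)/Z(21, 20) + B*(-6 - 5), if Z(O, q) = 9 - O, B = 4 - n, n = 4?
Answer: 0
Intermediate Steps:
B = 0 (B = 4 - 1*4 = 4 - 4 = 0)
((0 - 7)*0)/Z(21, 20) + B*(-6 - 5) = ((0 - 7)*0)/(9 - 1*21) + 0*(-6 - 5) = (-7*0)/(9 - 21) + 0*(-11) = 0/(-12) + 0 = -1/12*0 + 0 = 0 + 0 = 0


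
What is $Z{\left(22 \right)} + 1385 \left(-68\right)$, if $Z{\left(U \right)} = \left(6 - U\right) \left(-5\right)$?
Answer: $-94100$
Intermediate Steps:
$Z{\left(U \right)} = -30 + 5 U$
$Z{\left(22 \right)} + 1385 \left(-68\right) = \left(-30 + 5 \cdot 22\right) + 1385 \left(-68\right) = \left(-30 + 110\right) - 94180 = 80 - 94180 = -94100$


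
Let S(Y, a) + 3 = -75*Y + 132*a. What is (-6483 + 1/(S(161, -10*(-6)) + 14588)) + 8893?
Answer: 25136301/10430 ≈ 2410.0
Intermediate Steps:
S(Y, a) = -3 - 75*Y + 132*a (S(Y, a) = -3 + (-75*Y + 132*a) = -3 - 75*Y + 132*a)
(-6483 + 1/(S(161, -10*(-6)) + 14588)) + 8893 = (-6483 + 1/((-3 - 75*161 + 132*(-10*(-6))) + 14588)) + 8893 = (-6483 + 1/((-3 - 12075 + 132*60) + 14588)) + 8893 = (-6483 + 1/((-3 - 12075 + 7920) + 14588)) + 8893 = (-6483 + 1/(-4158 + 14588)) + 8893 = (-6483 + 1/10430) + 8893 = -67617689/10430 + 8893 = 25136301/10430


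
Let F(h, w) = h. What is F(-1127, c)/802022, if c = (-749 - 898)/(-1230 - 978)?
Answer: -1127/802022 ≈ -0.0014052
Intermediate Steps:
c = 549/736 (c = -1647/(-2208) = -1647*(-1/2208) = 549/736 ≈ 0.74592)
F(-1127, c)/802022 = -1127/802022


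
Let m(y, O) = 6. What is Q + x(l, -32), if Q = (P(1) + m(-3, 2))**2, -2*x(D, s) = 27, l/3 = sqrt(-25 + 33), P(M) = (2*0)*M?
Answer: 45/2 ≈ 22.500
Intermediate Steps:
P(M) = 0 (P(M) = 0*M = 0)
l = 6*sqrt(2) (l = 3*sqrt(-25 + 33) = 3*sqrt(8) = 3*(2*sqrt(2)) = 6*sqrt(2) ≈ 8.4853)
x(D, s) = -27/2 (x(D, s) = -1/2*27 = -27/2)
Q = 36 (Q = (0 + 6)**2 = 6**2 = 36)
Q + x(l, -32) = 36 - 27/2 = 45/2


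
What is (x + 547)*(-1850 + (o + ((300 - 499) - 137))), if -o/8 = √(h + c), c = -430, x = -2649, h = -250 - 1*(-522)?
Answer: 4594972 + 16816*I*√158 ≈ 4.595e+6 + 2.1137e+5*I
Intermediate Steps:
h = 272 (h = -250 + 522 = 272)
o = -8*I*√158 (o = -8*√(272 - 430) = -8*I*√158 ≈ -100.56*I)
(x + 547)*(-1850 + (o + ((300 - 499) - 137))) = (-2649 + 547)*(-1850 + (-8*I*√158 + ((300 - 499) - 137))) = -2102*(-1850 + (-8*I*√158 + (-199 - 137))) = -2102*(-1850 + (-8*I*√158 - 336)) = -2102*(-1850 + (-336 - 8*I*√158)) = -2102*(-2186 - 8*I*√158) = 4594972 + 16816*I*√158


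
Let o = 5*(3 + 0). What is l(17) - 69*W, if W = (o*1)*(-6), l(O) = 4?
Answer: 6214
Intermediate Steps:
o = 15 (o = 5*3 = 15)
W = -90 (W = (15*1)*(-6) = 15*(-6) = -90)
l(17) - 69*W = 4 - 69*(-90) = 4 + 6210 = 6214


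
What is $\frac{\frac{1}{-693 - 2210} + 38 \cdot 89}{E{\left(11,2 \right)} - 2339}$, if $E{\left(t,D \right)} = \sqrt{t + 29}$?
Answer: $- \frac{22964173355}{15881967543} - \frac{19635890 \sqrt{10}}{15881967543} \approx -1.4498$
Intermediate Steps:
$E{\left(t,D \right)} = \sqrt{29 + t}$
$\frac{\frac{1}{-693 - 2210} + 38 \cdot 89}{E{\left(11,2 \right)} - 2339} = \frac{\frac{1}{-693 - 2210} + 38 \cdot 89}{\sqrt{29 + 11} - 2339} = \frac{\frac{1}{-2903} + 3382}{\sqrt{40} - 2339} = \frac{- \frac{1}{2903} + 3382}{2 \sqrt{10} - 2339} = \frac{9817945}{2903 \left(-2339 + 2 \sqrt{10}\right)}$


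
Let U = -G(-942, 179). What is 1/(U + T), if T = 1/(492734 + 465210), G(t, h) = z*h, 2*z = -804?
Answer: 957944/68931734353 ≈ 1.3897e-5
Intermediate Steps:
z = -402 (z = (½)*(-804) = -402)
G(t, h) = -402*h
T = 1/957944 ≈ 1.0439e-6
U = 71958 (U = -(-402)*179 = -1*(-71958) = 71958)
1/(U + T) = 1/(71958 + 1/957944) = 1/(68931734353/957944) = 957944/68931734353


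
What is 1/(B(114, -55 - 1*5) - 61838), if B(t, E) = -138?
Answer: -1/61976 ≈ -1.6135e-5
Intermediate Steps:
1/(B(114, -55 - 1*5) - 61838) = 1/(-138 - 61838) = 1/(-61976) = -1/61976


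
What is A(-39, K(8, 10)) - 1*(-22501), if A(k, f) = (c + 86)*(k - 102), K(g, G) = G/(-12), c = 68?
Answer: 787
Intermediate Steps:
K(g, G) = -G/12 (K(g, G) = G*(-1/12) = -G/12)
A(k, f) = -15708 + 154*k (A(k, f) = (68 + 86)*(k - 102) = 154*(-102 + k) = -15708 + 154*k)
A(-39, K(8, 10)) - 1*(-22501) = (-15708 + 154*(-39)) - 1*(-22501) = (-15708 - 6006) + 22501 = -21714 + 22501 = 787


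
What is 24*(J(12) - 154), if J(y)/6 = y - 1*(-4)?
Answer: -1392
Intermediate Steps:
J(y) = 24 + 6*y (J(y) = 6*(y - 1*(-4)) = 6*(y + 4) = 6*(4 + y) = 24 + 6*y)
24*(J(12) - 154) = 24*((24 + 6*12) - 154) = 24*((24 + 72) - 154) = 24*(96 - 154) = 24*(-58) = -1392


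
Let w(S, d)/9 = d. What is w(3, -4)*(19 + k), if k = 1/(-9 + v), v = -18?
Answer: -2048/3 ≈ -682.67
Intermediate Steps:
w(S, d) = 9*d
k = -1/27 (k = 1/(-9 - 18) = 1/(-27) = -1/27 ≈ -0.037037)
w(3, -4)*(19 + k) = (9*(-4))*(19 - 1/27) = -36*512/27 = -2048/3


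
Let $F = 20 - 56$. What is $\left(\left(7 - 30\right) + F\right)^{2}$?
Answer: $3481$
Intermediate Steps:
$F = -36$
$\left(\left(7 - 30\right) + F\right)^{2} = \left(\left(7 - 30\right) - 36\right)^{2} = \left(-23 - 36\right)^{2} = \left(-59\right)^{2} = 3481$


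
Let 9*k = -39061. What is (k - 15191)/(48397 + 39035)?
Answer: -43945/196722 ≈ -0.22339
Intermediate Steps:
k = -39061/9 (k = (⅑)*(-39061) = -39061/9 ≈ -4340.1)
(k - 15191)/(48397 + 39035) = (-39061/9 - 15191)/(48397 + 39035) = -175780/9/87432 = -175780/9*1/87432 = -43945/196722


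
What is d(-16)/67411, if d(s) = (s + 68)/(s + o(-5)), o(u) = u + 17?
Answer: -13/67411 ≈ -0.00019285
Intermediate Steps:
o(u) = 17 + u
d(s) = (68 + s)/(12 + s) (d(s) = (s + 68)/(s + (17 - 5)) = (68 + s)/(s + 12) = (68 + s)/(12 + s))
d(-16)/67411 = ((68 - 16)/(12 - 16))/67411 = (52/(-4))*(1/67411) = -¼*52*(1/67411) = -13*1/67411 = -13/67411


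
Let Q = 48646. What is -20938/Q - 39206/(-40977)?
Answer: 524619325/996683571 ≈ 0.52637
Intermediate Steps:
-20938/Q - 39206/(-40977) = -20938/48646 - 39206/(-40977) = -20938*1/48646 - 39206*(-1/40977) = -10469/24323 + 39206/40977 = 524619325/996683571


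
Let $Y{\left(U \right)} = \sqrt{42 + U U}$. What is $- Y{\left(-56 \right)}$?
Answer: $- \sqrt{3178} \approx -56.374$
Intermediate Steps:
$Y{\left(U \right)} = \sqrt{42 + U^{2}}$
$- Y{\left(-56 \right)} = - \sqrt{42 + \left(-56\right)^{2}} = - \sqrt{42 + 3136} = - \sqrt{3178}$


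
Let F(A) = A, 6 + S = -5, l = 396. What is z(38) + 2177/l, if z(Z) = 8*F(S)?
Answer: -32671/396 ≈ -82.503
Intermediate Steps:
S = -11 (S = -6 - 5 = -11)
z(Z) = -88 (z(Z) = 8*(-11) = -88)
z(38) + 2177/l = -88 + 2177/396 = -32671/396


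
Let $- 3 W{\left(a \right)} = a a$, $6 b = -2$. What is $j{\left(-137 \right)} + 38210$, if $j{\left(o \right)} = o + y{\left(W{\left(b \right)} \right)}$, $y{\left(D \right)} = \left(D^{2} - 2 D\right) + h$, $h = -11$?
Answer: $\frac{27747253}{729} \approx 38062.0$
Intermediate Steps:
$b = - \frac{1}{3}$ ($b = \frac{1}{6} \left(-2\right) = - \frac{1}{3} \approx -0.33333$)
$W{\left(a \right)} = - \frac{a^{2}}{3}$ ($W{\left(a \right)} = - \frac{a a}{3} = - \frac{a^{2}}{3}$)
$y{\left(D \right)} = -11 + D^{2} - 2 D$ ($y{\left(D \right)} = \left(D^{2} - 2 D\right) - 11 = -11 + D^{2} - 2 D$)
$j{\left(o \right)} = - \frac{7964}{729} + o$ ($j{\left(o \right)} = o - \left(11 - \frac{1}{729} + 2 \left(- \frac{1}{3}\right) \left(- \frac{1}{3}\right)^{2}\right) = o - \left(11 - \frac{1}{729} + 2 \left(- \frac{1}{3}\right) \frac{1}{9}\right) = o - \left(\frac{295}{27} - \frac{1}{729}\right) = o + \left(-11 + \frac{1}{729} + \frac{2}{27}\right) = o - \frac{7964}{729} = - \frac{7964}{729} + o$)
$j{\left(-137 \right)} + 38210 = \left(- \frac{7964}{729} - 137\right) + 38210 = - \frac{107837}{729} + 38210 = \frac{27747253}{729}$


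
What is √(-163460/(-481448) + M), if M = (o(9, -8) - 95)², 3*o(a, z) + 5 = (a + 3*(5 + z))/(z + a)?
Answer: √10069437158170/32826 ≈ 96.668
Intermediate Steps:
o(a, z) = -5/3 + (15 + a + 3*z)/(3*(a + z)) (o(a, z) = -5/3 + ((a + 3*(5 + z))/(z + a))/3 = -5/3 + ((a + (15 + 3*z))/(a + z))/3 = -5/3 + ((15 + a + 3*z)/(a + z))/3 = -5/3 + (15 + a + 3*z)/(3*(a + z)))
M = 84100/9 (M = ((15 - 4*9 - 2*(-8))/(3*(9 - 8)) - 95)² = ((⅓)*(15 - 36 + 16)/1 - 95)² = ((⅓)*1*(-5) - 95)² = (-5/3 - 95)² = (-290/3)² = 84100/9 ≈ 9344.4)
√(-163460/(-481448) + M) = √(-163460/(-481448) + 84100/9) = √(-163460*(-1/481448) + 84100/9) = √(3715/10942 + 84100/9) = √(920255635/98478) = √10069437158170/32826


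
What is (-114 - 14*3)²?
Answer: 24336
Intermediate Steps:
(-114 - 14*3)² = (-114 - 42)² = (-156)² = 24336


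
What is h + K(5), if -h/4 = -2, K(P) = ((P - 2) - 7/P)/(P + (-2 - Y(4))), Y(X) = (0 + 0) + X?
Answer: 32/5 ≈ 6.4000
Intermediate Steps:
Y(X) = X (Y(X) = 0 + X = X)
K(P) = (-2 + P - 7/P)/(-6 + P) (K(P) = ((P - 2) - 7/P)/(P + (-2 - 1*4)) = ((-2 + P) - 7/P)/(P + (-2 - 4)) = (-2 + P - 7/P)/(P - 6) = (-2 + P - 7/P)/(-6 + P))
h = 8 (h = -4*(-2) = 8)
h + K(5) = 8 + (7 - 1*5² + 2*5)/(5*(6 - 1*5)) = 8 + (7 - 1*25 + 10)/(5*(6 - 5)) = 8 + (⅕)*(7 - 25 + 10)/1 = 8 + (⅕)*1*(-8) = 8 - 8/5 = 32/5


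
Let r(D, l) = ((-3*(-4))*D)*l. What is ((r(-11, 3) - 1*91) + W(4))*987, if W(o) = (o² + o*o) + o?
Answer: -445137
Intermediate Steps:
W(o) = o + 2*o² (W(o) = (o² + o²) + o = 2*o² + o = o + 2*o²)
r(D, l) = 12*D*l (r(D, l) = (12*D)*l = 12*D*l)
((r(-11, 3) - 1*91) + W(4))*987 = ((12*(-11)*3 - 1*91) + 4*(1 + 2*4))*987 = ((-396 - 91) + 4*(1 + 8))*987 = (-487 + 4*9)*987 = (-487 + 36)*987 = -451*987 = -445137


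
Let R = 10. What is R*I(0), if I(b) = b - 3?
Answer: -30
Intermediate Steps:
I(b) = -3 + b
R*I(0) = 10*(-3 + 0) = 10*(-3) = -30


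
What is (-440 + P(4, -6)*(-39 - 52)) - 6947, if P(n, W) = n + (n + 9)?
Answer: -8934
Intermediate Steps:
P(n, W) = 9 + 2*n (P(n, W) = n + (9 + n) = 9 + 2*n)
(-440 + P(4, -6)*(-39 - 52)) - 6947 = (-440 + (9 + 2*4)*(-39 - 52)) - 6947 = (-440 + (9 + 8)*(-91)) - 6947 = (-440 + 17*(-91)) - 6947 = (-440 - 1547) - 6947 = -1987 - 6947 = -8934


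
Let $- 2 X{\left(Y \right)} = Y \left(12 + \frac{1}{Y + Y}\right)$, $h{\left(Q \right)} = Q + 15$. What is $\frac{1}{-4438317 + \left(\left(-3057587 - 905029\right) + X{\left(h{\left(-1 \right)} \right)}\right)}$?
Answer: $- \frac{4}{33604069} \approx -1.1903 \cdot 10^{-7}$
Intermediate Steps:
$h{\left(Q \right)} = 15 + Q$
$X{\left(Y \right)} = - \frac{Y \left(12 + \frac{1}{2 Y}\right)}{2}$ ($X{\left(Y \right)} = - \frac{Y \left(12 + \frac{1}{Y + Y}\right)}{2} = - \frac{Y \left(12 + \frac{1}{2 Y}\right)}{2}$)
$\frac{1}{-4438317 + \left(\left(-3057587 - 905029\right) + X{\left(h{\left(-1 \right)} \right)}\right)} = \frac{1}{-4438317 - \left(\frac{15850465}{4} + 6 \left(15 - 1\right)\right)} = \frac{1}{-4438317 - \frac{15850801}{4}} = \frac{1}{- \frac{33604069}{4}} = - \frac{4}{33604069}$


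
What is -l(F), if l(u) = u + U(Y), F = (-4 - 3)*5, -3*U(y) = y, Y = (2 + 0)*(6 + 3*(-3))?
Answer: 33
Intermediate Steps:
Y = -6 (Y = 2*(6 - 9) = 2*(-3) = -6)
U(y) = -y/3
F = -35 (F = -7*5 = -35)
l(u) = 2 + u (l(u) = u - 1/3*(-6) = u + 2 = 2 + u)
-l(F) = -(2 - 35) = -1*(-33) = 33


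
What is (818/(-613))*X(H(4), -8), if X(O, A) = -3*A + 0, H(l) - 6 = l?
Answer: -19632/613 ≈ -32.026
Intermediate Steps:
H(l) = 6 + l
X(O, A) = -3*A
(818/(-613))*X(H(4), -8) = (818/(-613))*(-3*(-8)) = (818*(-1/613))*24 = -818/613*24 = -19632/613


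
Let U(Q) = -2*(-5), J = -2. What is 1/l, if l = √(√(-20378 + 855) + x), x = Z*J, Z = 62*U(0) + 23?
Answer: (-1286 + I*√19523)^(-½) ≈ 0.0015038 - 0.027763*I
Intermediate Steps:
U(Q) = 10
Z = 643 (Z = 62*10 + 23 = 620 + 23 = 643)
x = -1286 (x = 643*(-2) = -1286)
l = √(-1286 + I*√19523) (l = √(√(-20378 + 855) - 1286) = √(√(-19523) - 1286) = √(I*√19523 - 1286) = √(-1286 + I*√19523) ≈ 1.9453 + 35.914*I)
1/l = 1/(√(-1286 + I*√19523)) = (-1286 + I*√19523)^(-½)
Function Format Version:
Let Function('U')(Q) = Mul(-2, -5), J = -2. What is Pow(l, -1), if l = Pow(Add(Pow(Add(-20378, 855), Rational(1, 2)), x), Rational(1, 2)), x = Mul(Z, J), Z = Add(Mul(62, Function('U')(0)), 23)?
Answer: Pow(Add(-1286, Mul(I, Pow(19523, Rational(1, 2)))), Rational(-1, 2)) ≈ Add(0.0015038, Mul(-0.027763, I))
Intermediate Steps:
Function('U')(Q) = 10
Z = 643 (Z = Add(Mul(62, 10), 23) = Add(620, 23) = 643)
x = -1286 (x = Mul(643, -2) = -1286)
l = Pow(Add(-1286, Mul(I, Pow(19523, Rational(1, 2)))), Rational(1, 2)) (l = Pow(Add(Pow(Add(-20378, 855), Rational(1, 2)), -1286), Rational(1, 2)) = Pow(Add(Pow(-19523, Rational(1, 2)), -1286), Rational(1, 2)) = Pow(Add(Mul(I, Pow(19523, Rational(1, 2))), -1286), Rational(1, 2)) = Pow(Add(-1286, Mul(I, Pow(19523, Rational(1, 2)))), Rational(1, 2)) ≈ Add(1.9453, Mul(35.914, I)))
Pow(l, -1) = Pow(Pow(Add(-1286, Mul(I, Pow(19523, Rational(1, 2)))), Rational(1, 2)), -1) = Pow(Add(-1286, Mul(I, Pow(19523, Rational(1, 2)))), Rational(-1, 2))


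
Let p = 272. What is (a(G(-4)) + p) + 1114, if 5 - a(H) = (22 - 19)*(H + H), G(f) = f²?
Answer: 1295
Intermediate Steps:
a(H) = 5 - 6*H (a(H) = 5 - (22 - 19)*(H + H) = 5 - 3*2*H = 5 - 6*H)
(a(G(-4)) + p) + 1114 = ((5 - 6*(-4)²) + 272) + 1114 = ((5 - 6*16) + 272) + 1114 = ((5 - 96) + 272) + 1114 = (-91 + 272) + 1114 = 181 + 1114 = 1295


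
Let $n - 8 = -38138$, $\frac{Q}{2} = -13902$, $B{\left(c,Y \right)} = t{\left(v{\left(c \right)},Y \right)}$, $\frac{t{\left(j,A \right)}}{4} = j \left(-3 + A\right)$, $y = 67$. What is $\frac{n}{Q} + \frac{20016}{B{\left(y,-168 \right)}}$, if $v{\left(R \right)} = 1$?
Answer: $- \frac{2455759}{88046} \approx -27.892$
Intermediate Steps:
$t{\left(j,A \right)} = 4 j \left(-3 + A\right)$
$B{\left(c,Y \right)} = -12 + 4 Y$ ($B{\left(c,Y \right)} = 4 \cdot 1 \left(-3 + Y\right) = -12 + 4 Y$)
$Q = -27804$ ($Q = 2 \left(-13902\right) = -27804$)
$n = -38130$ ($n = 8 - 38138 = -38130$)
$\frac{n}{Q} + \frac{20016}{B{\left(y,-168 \right)}} = - \frac{38130}{-27804} + \frac{20016}{-12 + 4 \left(-168\right)} = \left(-38130\right) \left(- \frac{1}{27804}\right) + \frac{20016}{-12 - 672} = \frac{6355}{4634} + \frac{20016}{-684} = \frac{6355}{4634} + 20016 \left(- \frac{1}{684}\right) = \frac{6355}{4634} - \frac{556}{19} = - \frac{2455759}{88046}$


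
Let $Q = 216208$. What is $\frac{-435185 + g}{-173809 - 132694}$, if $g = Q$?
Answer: $\frac{218977}{306503} \approx 0.71444$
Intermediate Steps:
$g = 216208$
$\frac{-435185 + g}{-173809 - 132694} = \frac{-435185 + 216208}{-173809 - 132694} = - \frac{218977}{-306503} = \left(-218977\right) \left(- \frac{1}{306503}\right) = \frac{218977}{306503}$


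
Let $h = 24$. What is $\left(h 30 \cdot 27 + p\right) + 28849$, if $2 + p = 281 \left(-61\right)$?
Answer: $31146$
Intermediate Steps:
$p = -17143$ ($p = -2 + 281 \left(-61\right) = -2 - 17141 = -17143$)
$\left(h 30 \cdot 27 + p\right) + 28849 = \left(24 \cdot 30 \cdot 27 - 17143\right) + 28849 = \left(720 \cdot 27 - 17143\right) + 28849 = \left(19440 - 17143\right) + 28849 = 2297 + 28849 = 31146$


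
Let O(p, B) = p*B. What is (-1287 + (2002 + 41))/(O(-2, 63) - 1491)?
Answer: -36/77 ≈ -0.46753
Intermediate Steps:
O(p, B) = B*p
(-1287 + (2002 + 41))/(O(-2, 63) - 1491) = (-1287 + (2002 + 41))/(63*(-2) - 1491) = (-1287 + 2043)/(-126 - 1491) = 756/(-1617) = 756*(-1/1617) = -36/77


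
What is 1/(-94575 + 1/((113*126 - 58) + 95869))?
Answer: -110049/10407884174 ≈ -1.0574e-5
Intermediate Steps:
1/(-94575 + 1/((113*126 - 58) + 95869)) = 1/(-94575 + 1/((14238 - 58) + 95869)) = 1/(-94575 + 1/(14180 + 95869)) = 1/(-94575 + 1/110049) = 1/(-10407884174/110049) = -110049/10407884174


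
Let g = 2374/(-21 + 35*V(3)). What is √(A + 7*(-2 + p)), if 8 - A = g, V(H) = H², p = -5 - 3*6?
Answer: 2*I*√19302/21 ≈ 13.232*I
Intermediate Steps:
p = -23 (p = -5 - 1*18 = -5 - 18 = -23)
g = 1187/147 (g = 2374/(-21 + 35*3²) = 2374/(-21 + 35*9) = 2374/(-21 + 315) = 2374/294 = 2374*(1/294) = 1187/147 ≈ 8.0748)
A = -11/147 (A = 8 - 1*1187/147 = 8 - 1187/147 = -11/147 ≈ -0.074830)
√(A + 7*(-2 + p)) = √(-11/147 + 7*(-2 - 23)) = √(-11/147 + 7*(-25)) = √(-11/147 - 175) = √(-25736/147) = 2*I*√19302/21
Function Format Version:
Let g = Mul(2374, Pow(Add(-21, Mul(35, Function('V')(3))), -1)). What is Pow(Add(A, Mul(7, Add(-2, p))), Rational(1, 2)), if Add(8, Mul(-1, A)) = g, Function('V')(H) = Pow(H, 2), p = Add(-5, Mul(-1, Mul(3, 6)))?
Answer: Mul(Rational(2, 21), I, Pow(19302, Rational(1, 2))) ≈ Mul(13.232, I)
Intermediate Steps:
p = -23 (p = Add(-5, Mul(-1, 18)) = Add(-5, -18) = -23)
g = Rational(1187, 147) (g = Mul(2374, Pow(Add(-21, Mul(35, Pow(3, 2))), -1)) = Mul(2374, Pow(Add(-21, Mul(35, 9)), -1)) = Mul(2374, Pow(Add(-21, 315), -1)) = Mul(2374, Pow(294, -1)) = Mul(2374, Rational(1, 294)) = Rational(1187, 147) ≈ 8.0748)
A = Rational(-11, 147) (A = Add(8, Mul(-1, Rational(1187, 147))) = Add(8, Rational(-1187, 147)) = Rational(-11, 147) ≈ -0.074830)
Pow(Add(A, Mul(7, Add(-2, p))), Rational(1, 2)) = Pow(Add(Rational(-11, 147), Mul(7, Add(-2, -23))), Rational(1, 2)) = Pow(Add(Rational(-11, 147), Mul(7, -25)), Rational(1, 2)) = Pow(Add(Rational(-11, 147), -175), Rational(1, 2)) = Pow(Rational(-25736, 147), Rational(1, 2)) = Mul(Rational(2, 21), I, Pow(19302, Rational(1, 2)))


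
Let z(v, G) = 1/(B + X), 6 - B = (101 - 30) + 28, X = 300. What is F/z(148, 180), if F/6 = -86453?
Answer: -107374626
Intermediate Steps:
B = -93 (B = 6 - ((101 - 30) + 28) = 6 - (71 + 28) = 6 - 1*99 = 6 - 99 = -93)
F = -518718 (F = 6*(-86453) = -518718)
z(v, G) = 1/207 (z(v, G) = 1/(-93 + 300) = 1/207)
F/z(148, 180) = -518718/1/207 = -518718*207 = -107374626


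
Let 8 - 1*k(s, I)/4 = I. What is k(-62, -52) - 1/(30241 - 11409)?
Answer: 4519679/18832 ≈ 240.00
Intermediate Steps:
k(s, I) = 32 - 4*I
k(-62, -52) - 1/(30241 - 11409) = (32 - 4*(-52)) - 1/(30241 - 11409) = (32 + 208) - 1/18832 = 240 - 1*1/18832 = 240 - 1/18832 = 4519679/18832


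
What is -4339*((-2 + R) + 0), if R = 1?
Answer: 4339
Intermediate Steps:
-4339*((-2 + R) + 0) = -4339*((-2 + 1) + 0) = -4339*(-1 + 0) = -4339*(-1) = 4339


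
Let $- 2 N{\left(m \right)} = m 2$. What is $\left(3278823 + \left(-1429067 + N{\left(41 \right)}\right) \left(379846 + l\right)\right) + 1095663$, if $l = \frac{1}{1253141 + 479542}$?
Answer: $- \frac{940563718939161514}{1732683} \approx -5.4284 \cdot 10^{11}$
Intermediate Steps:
$N{\left(m \right)} = - m$ ($N{\left(m \right)} = - \frac{m 2}{2} = - \frac{2 m}{2} = - m$)
$l = \frac{1}{1732683} \approx 5.7714 \cdot 10^{-7}$
$\left(3278823 + \left(-1429067 + N{\left(41 \right)}\right) \left(379846 + l\right)\right) + 1095663 = \left(3278823 + \left(-1429067 - 41\right) \left(379846 + \frac{1}{1732683}\right)\right) + 1095663 = \left(3278823 + \left(-1429067 - 41\right) \frac{658152706819}{1732683}\right) + 1095663 = \left(3278823 - \frac{940571298536687452}{1732683}\right) + 1095663 = - \frac{940565617375815343}{1732683} + 1095663 = - \frac{940563718939161514}{1732683}$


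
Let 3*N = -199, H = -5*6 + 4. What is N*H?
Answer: 5174/3 ≈ 1724.7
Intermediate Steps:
H = -26 (H = -30 + 4 = -26)
N = -199/3 (N = (1/3)*(-199) = -199/3 ≈ -66.333)
N*H = -199/3*(-26) = 5174/3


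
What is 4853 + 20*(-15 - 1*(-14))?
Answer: 4833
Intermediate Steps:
4853 + 20*(-15 - 1*(-14)) = 4853 + 20*(-15 + 14) = 4853 + 20*(-1) = 4853 - 20 = 4833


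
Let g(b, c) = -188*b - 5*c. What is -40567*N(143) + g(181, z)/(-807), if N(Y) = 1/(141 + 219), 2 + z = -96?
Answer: -6887963/96840 ≈ -71.127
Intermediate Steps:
z = -98 (z = -2 - 96 = -98)
N(Y) = 1/360
-40567*N(143) + g(181, z)/(-807) = -40567/(1/(1/360)) + (-188*181 - 5*(-98))/(-807) = -40567/360 + (-34028 + 490)*(-1/807) = -40567*1/360 - 33538*(-1/807) = -40567/360 + 33538/807 = -6887963/96840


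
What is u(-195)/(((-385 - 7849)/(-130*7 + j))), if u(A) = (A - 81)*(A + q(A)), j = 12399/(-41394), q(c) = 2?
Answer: 7272421227/1234921 ≈ 5889.0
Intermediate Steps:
j = -4133/13798 (j = 12399*(-1/41394) = -4133/13798 ≈ -0.29954)
u(A) = (-81 + A)*(2 + A) (u(A) = (A - 81)*(A + 2) = (-81 + A)*(2 + A))
u(-195)/(((-385 - 7849)/(-130*7 + j))) = (-162 + (-195)² - 79*(-195))/(((-385 - 7849)/(-130*7 - 4133/13798))) = (-162 + 38025 + 15405)/((-8234/(-910 - 4133/13798))) = 53268/((-8234/(-12560313/13798))) = 53268/((-8234*(-13798/12560313))) = 53268/(113612732/12560313) = 53268*(12560313/113612732) = 7272421227/1234921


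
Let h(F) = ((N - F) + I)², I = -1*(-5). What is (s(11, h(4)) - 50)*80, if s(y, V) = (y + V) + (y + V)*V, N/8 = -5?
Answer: 186532320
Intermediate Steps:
N = -40 (N = 8*(-5) = -40)
I = 5
h(F) = (-35 - F)² (h(F) = ((-40 - F) + 5)² = (-35 - F)²)
s(y, V) = V + y + V*(V + y) (s(y, V) = (V + y) + (V + y)*V = (V + y) + V*(V + y) = V + y + V*(V + y))
(s(11, h(4)) - 50)*80 = (((35 + 4)² + 11 + ((35 + 4)²)² + (35 + 4)²*11) - 50)*80 = ((39² + 11 + (39²)² + 39²*11) - 50)*80 = ((1521 + 11 + 1521² + 1521*11) - 50)*80 = ((1521 + 11 + 2313441 + 16731) - 50)*80 = (2331704 - 50)*80 = 2331654*80 = 186532320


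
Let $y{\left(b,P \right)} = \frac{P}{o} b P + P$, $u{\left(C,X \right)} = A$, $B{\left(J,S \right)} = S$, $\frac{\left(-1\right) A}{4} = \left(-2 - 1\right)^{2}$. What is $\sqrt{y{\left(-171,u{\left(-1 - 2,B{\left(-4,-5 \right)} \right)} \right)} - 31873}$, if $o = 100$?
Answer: $\frac{i \sqrt{853129}}{5} \approx 184.73 i$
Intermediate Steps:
$A = -36$ ($A = - 4 \left(-2 - 1\right)^{2} = - 4 \left(-3\right)^{2} = \left(-4\right) 9 = -36$)
$u{\left(C,X \right)} = -36$
$y{\left(b,P \right)} = P + \frac{b P^{2}}{100}$ ($y{\left(b,P \right)} = \frac{P}{100} b P + P = \frac{P b}{100} P + P = \frac{b P^{2}}{100} + P = P + \frac{b P^{2}}{100}$)
$\sqrt{y{\left(-171,u{\left(-1 - 2,B{\left(-4,-5 \right)} \right)} \right)} - 31873} = \sqrt{\frac{1}{100} \left(-36\right) \left(100 - -6156\right) - 31873} = \sqrt{\frac{1}{100} \left(-36\right) \left(100 + 6156\right) - 31873} = \sqrt{\frac{1}{100} \left(-36\right) 6256 - 31873} = \sqrt{- \frac{56304}{25} - 31873} = \sqrt{- \frac{853129}{25}} = \frac{i \sqrt{853129}}{5}$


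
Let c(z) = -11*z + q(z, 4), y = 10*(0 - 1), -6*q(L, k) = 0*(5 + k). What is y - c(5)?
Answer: 45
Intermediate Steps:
q(L, k) = 0 (q(L, k) = -0*(5 + k) = -1/6*0 = 0)
y = -10 (y = 10*(-1) = -10)
c(z) = -11*z (c(z) = -11*z + 0 = -11*z)
y - c(5) = -10 - (-11)*5 = -10 - 1*(-55) = -10 + 55 = 45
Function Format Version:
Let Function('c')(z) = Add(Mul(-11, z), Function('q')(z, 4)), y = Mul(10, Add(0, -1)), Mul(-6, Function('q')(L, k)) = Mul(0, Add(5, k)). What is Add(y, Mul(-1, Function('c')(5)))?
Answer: 45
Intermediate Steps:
Function('q')(L, k) = 0 (Function('q')(L, k) = Mul(Rational(-1, 6), Mul(0, Add(5, k))) = Mul(Rational(-1, 6), 0) = 0)
y = -10 (y = Mul(10, -1) = -10)
Function('c')(z) = Mul(-11, z) (Function('c')(z) = Add(Mul(-11, z), 0) = Mul(-11, z))
Add(y, Mul(-1, Function('c')(5))) = Add(-10, Mul(-1, Mul(-11, 5))) = Add(-10, Mul(-1, -55)) = Add(-10, 55) = 45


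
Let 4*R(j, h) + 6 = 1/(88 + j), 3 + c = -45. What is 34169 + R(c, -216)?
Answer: 5466801/160 ≈ 34168.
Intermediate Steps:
c = -48 (c = -3 - 45 = -48)
R(j, h) = -3/2 + 1/(4*(88 + j))
34169 + R(c, -216) = 34169 + (-527 - 6*(-48))/(4*(88 - 48)) = 34169 + (1/4)*(-527 + 288)/40 = 34169 + (1/4)*(1/40)*(-239) = 34169 - 239/160 = 5466801/160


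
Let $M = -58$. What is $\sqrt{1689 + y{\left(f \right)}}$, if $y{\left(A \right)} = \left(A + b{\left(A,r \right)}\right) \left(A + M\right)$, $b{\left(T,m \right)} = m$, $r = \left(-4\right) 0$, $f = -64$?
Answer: $\sqrt{9497} \approx 97.453$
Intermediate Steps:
$r = 0$
$y{\left(A \right)} = A \left(-58 + A\right)$ ($y{\left(A \right)} = \left(A + 0\right) \left(A - 58\right) = A \left(-58 + A\right)$)
$\sqrt{1689 + y{\left(f \right)}} = \sqrt{1689 - 64 \left(-58 - 64\right)} = \sqrt{1689 - -7808} = \sqrt{1689 + 7808} = \sqrt{9497}$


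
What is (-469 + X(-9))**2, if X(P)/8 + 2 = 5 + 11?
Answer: 127449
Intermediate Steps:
X(P) = 112 (X(P) = -16 + 8*(5 + 11) = -16 + 8*16 = -16 + 128 = 112)
(-469 + X(-9))**2 = (-469 + 112)**2 = (-357)**2 = 127449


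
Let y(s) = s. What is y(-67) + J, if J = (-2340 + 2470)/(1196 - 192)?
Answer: -33569/502 ≈ -66.870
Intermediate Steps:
J = 65/502 (J = 130/1004 = 130*(1/1004) = 65/502 ≈ 0.12948)
y(-67) + J = -67 + 65/502 = -33569/502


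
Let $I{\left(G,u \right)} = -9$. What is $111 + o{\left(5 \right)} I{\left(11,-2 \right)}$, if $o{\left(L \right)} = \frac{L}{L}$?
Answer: $102$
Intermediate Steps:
$o{\left(L \right)} = 1$
$111 + o{\left(5 \right)} I{\left(11,-2 \right)} = 111 + 1 \left(-9\right) = 111 - 9 = 102$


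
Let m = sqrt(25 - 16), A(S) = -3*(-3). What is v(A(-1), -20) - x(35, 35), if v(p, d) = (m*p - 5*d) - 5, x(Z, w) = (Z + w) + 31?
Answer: 21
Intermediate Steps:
A(S) = 9
x(Z, w) = 31 + Z + w
m = 3 (m = sqrt(9) = 3)
v(p, d) = -5 - 5*d + 3*p (v(p, d) = (3*p - 5*d) - 5 = (-5*d + 3*p) - 5 = -5 - 5*d + 3*p)
v(A(-1), -20) - x(35, 35) = (-5 - 5*(-20) + 3*9) - (31 + 35 + 35) = (-5 + 100 + 27) - 1*101 = 122 - 101 = 21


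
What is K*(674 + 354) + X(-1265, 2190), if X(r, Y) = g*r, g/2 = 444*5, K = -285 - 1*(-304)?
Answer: -5597068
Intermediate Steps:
K = 19 (K = -285 + 304 = 19)
g = 4440 (g = 2*(444*5) = 2*2220 = 4440)
X(r, Y) = 4440*r
K*(674 + 354) + X(-1265, 2190) = 19*(674 + 354) + 4440*(-1265) = 19*1028 - 5616600 = 19532 - 5616600 = -5597068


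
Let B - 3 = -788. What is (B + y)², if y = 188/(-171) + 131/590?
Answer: 6286455168034561/10178792100 ≈ 6.1760e+5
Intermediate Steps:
B = -785 (B = 3 - 788 = -785)
y = -88519/100890 (y = 188*(-1/171) + 131*(1/590) = -188/171 + 131/590 = -88519/100890 ≈ -0.87738)
(B + y)² = (-785 - 88519/100890)² = (-79287169/100890)² = 6286455168034561/10178792100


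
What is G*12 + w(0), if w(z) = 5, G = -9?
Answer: -103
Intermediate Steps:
G*12 + w(0) = -9*12 + 5 = -108 + 5 = -103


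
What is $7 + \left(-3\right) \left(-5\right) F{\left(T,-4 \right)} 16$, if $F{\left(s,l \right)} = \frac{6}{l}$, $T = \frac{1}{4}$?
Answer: $-353$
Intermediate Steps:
$T = \frac{1}{4} \approx 0.25$
$7 + \left(-3\right) \left(-5\right) F{\left(T,-4 \right)} 16 = 7 + \left(-3\right) \left(-5\right) \frac{6}{-4} \cdot 16 = 7 + 15 \cdot 6 \left(- \frac{1}{4}\right) 16 = 7 + 15 \left(- \frac{3}{2}\right) 16 = 7 - 360 = -353$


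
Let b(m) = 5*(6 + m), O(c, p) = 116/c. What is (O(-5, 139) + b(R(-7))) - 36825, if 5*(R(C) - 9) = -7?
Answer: -183901/5 ≈ -36780.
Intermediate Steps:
R(C) = 38/5 (R(C) = 9 + (⅕)*(-7) = 9 - 7/5 = 38/5)
b(m) = 30 + 5*m
(O(-5, 139) + b(R(-7))) - 36825 = (116/(-5) + (30 + 5*(38/5))) - 36825 = (116*(-⅕) + (30 + 38)) - 36825 = (-116/5 + 68) - 36825 = 224/5 - 36825 = -183901/5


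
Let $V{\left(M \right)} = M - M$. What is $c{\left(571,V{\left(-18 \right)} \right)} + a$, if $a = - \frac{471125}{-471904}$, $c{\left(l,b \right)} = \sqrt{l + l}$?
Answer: $\frac{471125}{471904} + \sqrt{1142} \approx 34.792$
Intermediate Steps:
$V{\left(M \right)} = 0$
$c{\left(l,b \right)} = \sqrt{2} \sqrt{l}$ ($c{\left(l,b \right)} = \sqrt{2 l} = \sqrt{2} \sqrt{l}$)
$a = \frac{471125}{471904}$ ($a = \left(-471125\right) \left(- \frac{1}{471904}\right) = \frac{471125}{471904} \approx 0.99835$)
$c{\left(571,V{\left(-18 \right)} \right)} + a = \sqrt{2} \sqrt{571} + \frac{471125}{471904} = \sqrt{1142} + \frac{471125}{471904} = \frac{471125}{471904} + \sqrt{1142}$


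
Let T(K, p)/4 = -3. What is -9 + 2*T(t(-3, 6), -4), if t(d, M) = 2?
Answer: -33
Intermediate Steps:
T(K, p) = -12 (T(K, p) = 4*(-3) = -12)
-9 + 2*T(t(-3, 6), -4) = -9 + 2*(-12) = -9 - 24 = -33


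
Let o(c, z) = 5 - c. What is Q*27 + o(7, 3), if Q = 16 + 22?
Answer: 1024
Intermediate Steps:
Q = 38
Q*27 + o(7, 3) = 38*27 + (5 - 1*7) = 1026 + (5 - 7) = 1026 - 2 = 1024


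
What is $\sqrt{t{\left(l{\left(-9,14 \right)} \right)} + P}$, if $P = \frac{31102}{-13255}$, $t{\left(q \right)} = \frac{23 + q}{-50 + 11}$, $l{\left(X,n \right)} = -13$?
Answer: $\frac{2 i \sqrt{173890992990}}{516945} \approx 1.6133 i$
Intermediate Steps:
$t{\left(q \right)} = - \frac{23}{39} - \frac{q}{39}$ ($t{\left(q \right)} = \frac{23 + q}{-39} = \left(23 + q\right) \left(- \frac{1}{39}\right) = - \frac{23}{39} - \frac{q}{39}$)
$P = - \frac{31102}{13255}$ ($P = 31102 \left(- \frac{1}{13255}\right) = - \frac{31102}{13255} \approx -2.3464$)
$\sqrt{t{\left(l{\left(-9,14 \right)} \right)} + P} = \sqrt{\left(- \frac{23}{39} - - \frac{1}{3}\right) - \frac{31102}{13255}} = \sqrt{\left(- \frac{23}{39} + \frac{1}{3}\right) - \frac{31102}{13255}} = \sqrt{- \frac{10}{39} - \frac{31102}{13255}} = \sqrt{- \frac{1345528}{516945}} = \frac{2 i \sqrt{173890992990}}{516945}$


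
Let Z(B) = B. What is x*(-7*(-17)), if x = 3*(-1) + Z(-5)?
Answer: -952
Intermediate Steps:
x = -8 (x = 3*(-1) - 5 = -3 - 5 = -8)
x*(-7*(-17)) = -(-56)*(-17) = -8*119 = -952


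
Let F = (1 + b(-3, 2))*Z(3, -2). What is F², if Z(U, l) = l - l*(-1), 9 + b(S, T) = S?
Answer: 1936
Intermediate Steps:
b(S, T) = -9 + S
Z(U, l) = 2*l (Z(U, l) = l - (-1)*l = l + l = 2*l)
F = 44 (F = (1 + (-9 - 3))*(2*(-2)) = (1 - 12)*(-4) = -11*(-4) = 44)
F² = 44² = 1936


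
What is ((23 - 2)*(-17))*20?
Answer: -7140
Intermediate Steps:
((23 - 2)*(-17))*20 = (21*(-17))*20 = -357*20 = -7140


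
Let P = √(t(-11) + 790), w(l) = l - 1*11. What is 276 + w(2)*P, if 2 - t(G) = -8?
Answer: 276 - 180*√2 ≈ 21.442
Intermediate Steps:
t(G) = 10 (t(G) = 2 - 1*(-8) = 2 + 8 = 10)
w(l) = -11 + l (w(l) = l - 11 = -11 + l)
P = 20*√2 (P = √(10 + 790) = √800 = 20*√2 ≈ 28.284)
276 + w(2)*P = 276 + (-11 + 2)*(20*√2) = 276 - 180*√2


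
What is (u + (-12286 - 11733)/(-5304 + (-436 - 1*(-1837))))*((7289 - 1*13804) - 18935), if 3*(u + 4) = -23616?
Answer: 781722429050/3903 ≈ 2.0029e+8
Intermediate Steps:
u = -7876 (u = -4 + (1/3)*(-23616) = -4 - 7872 = -7876)
(u + (-12286 - 11733)/(-5304 + (-436 - 1*(-1837))))*((7289 - 1*13804) - 18935) = (-7876 + (-12286 - 11733)/(-5304 + (-436 - 1*(-1837))))*((7289 - 1*13804) - 18935) = (-7876 - 24019/(-5304 + (-436 + 1837)))*((7289 - 13804) - 18935) = (-7876 - 24019/(-5304 + 1401))*(-6515 - 18935) = (-7876 - 24019/(-3903))*(-25450) = (-7876 - 24019*(-1/3903))*(-25450) = (-7876 + 24019/3903)*(-25450) = -30716009/3903*(-25450) = 781722429050/3903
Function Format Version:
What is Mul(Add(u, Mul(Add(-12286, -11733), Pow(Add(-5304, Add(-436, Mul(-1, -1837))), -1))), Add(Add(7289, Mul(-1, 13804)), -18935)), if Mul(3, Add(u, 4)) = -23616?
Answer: Rational(781722429050, 3903) ≈ 2.0029e+8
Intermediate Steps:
u = -7876 (u = Add(-4, Mul(Rational(1, 3), -23616)) = Add(-4, -7872) = -7876)
Mul(Add(u, Mul(Add(-12286, -11733), Pow(Add(-5304, Add(-436, Mul(-1, -1837))), -1))), Add(Add(7289, Mul(-1, 13804)), -18935)) = Mul(Add(-7876, Mul(Add(-12286, -11733), Pow(Add(-5304, Add(-436, Mul(-1, -1837))), -1))), Add(Add(7289, Mul(-1, 13804)), -18935)) = Mul(Add(-7876, Mul(-24019, Pow(Add(-5304, Add(-436, 1837)), -1))), Add(Add(7289, -13804), -18935)) = Mul(Add(-7876, Mul(-24019, Pow(Add(-5304, 1401), -1))), Add(-6515, -18935)) = Mul(Add(-7876, Mul(-24019, Pow(-3903, -1))), -25450) = Mul(Add(-7876, Mul(-24019, Rational(-1, 3903))), -25450) = Mul(Add(-7876, Rational(24019, 3903)), -25450) = Mul(Rational(-30716009, 3903), -25450) = Rational(781722429050, 3903)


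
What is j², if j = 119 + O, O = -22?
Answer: 9409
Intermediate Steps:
j = 97 (j = 119 - 22 = 97)
j² = 97² = 9409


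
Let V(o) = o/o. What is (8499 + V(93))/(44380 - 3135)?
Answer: 1700/8249 ≈ 0.20609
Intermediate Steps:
V(o) = 1
(8499 + V(93))/(44380 - 3135) = (8499 + 1)/(44380 - 3135) = 8500/41245 = 8500*(1/41245) = 1700/8249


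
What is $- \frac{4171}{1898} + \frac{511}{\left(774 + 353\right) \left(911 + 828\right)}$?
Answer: $- \frac{1167653855}{531400142} \approx -2.1973$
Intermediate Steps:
$- \frac{4171}{1898} + \frac{511}{\left(774 + 353\right) \left(911 + 828\right)} = \left(-4171\right) \frac{1}{1898} + \frac{511}{1127 \cdot 1739} = - \frac{4171}{1898} + \frac{511}{1959853} = - \frac{4171}{1898} + 511 \cdot \frac{1}{1959853} = - \frac{4171}{1898} + \frac{73}{279979} = - \frac{1167653855}{531400142}$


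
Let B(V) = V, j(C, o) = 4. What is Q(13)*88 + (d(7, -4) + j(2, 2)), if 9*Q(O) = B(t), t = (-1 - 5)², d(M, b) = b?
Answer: 352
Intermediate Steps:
t = 36 (t = (-6)² = 36)
Q(O) = 4 (Q(O) = (⅑)*36 = 4)
Q(13)*88 + (d(7, -4) + j(2, 2)) = 4*88 + (-4 + 4) = 352 + 0 = 352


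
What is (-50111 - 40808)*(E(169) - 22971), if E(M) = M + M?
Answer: 2057769727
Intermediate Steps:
E(M) = 2*M
(-50111 - 40808)*(E(169) - 22971) = (-50111 - 40808)*(2*169 - 22971) = -90919*(338 - 22971) = -90919*(-22633) = 2057769727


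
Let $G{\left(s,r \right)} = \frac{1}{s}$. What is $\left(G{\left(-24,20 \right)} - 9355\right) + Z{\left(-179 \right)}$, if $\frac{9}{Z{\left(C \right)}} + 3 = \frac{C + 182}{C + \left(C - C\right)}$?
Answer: $- \frac{374321}{40} \approx -9358.0$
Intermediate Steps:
$Z{\left(C \right)} = \frac{9}{-3 + \frac{182 + C}{C}}$ ($Z{\left(C \right)} = \frac{9}{-3 + \frac{C + 182}{C + \left(C - C\right)}} = \frac{9}{-3 + \frac{182 + C}{C + 0}} = \frac{9}{-3 + \frac{182 + C}{C}}$)
$\left(G{\left(-24,20 \right)} - 9355\right) + Z{\left(-179 \right)} = \left(\frac{1}{-24} - 9355\right) - - \frac{1611}{-182 + 2 \left(-179\right)} = \left(- \frac{1}{24} - 9355\right) - - \frac{1611}{-182 - 358} = - \frac{224521}{24} - - \frac{1611}{-540} = - \frac{224521}{24} - \left(-1611\right) \left(- \frac{1}{540}\right) = - \frac{224521}{24} - \frac{179}{60} = - \frac{374321}{40}$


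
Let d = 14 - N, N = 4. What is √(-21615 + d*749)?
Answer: 5*I*√565 ≈ 118.85*I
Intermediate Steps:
d = 10 (d = 14 - 1*4 = 14 - 4 = 10)
√(-21615 + d*749) = √(-21615 + 10*749) = √(-21615 + 7490) = √(-14125) = 5*I*√565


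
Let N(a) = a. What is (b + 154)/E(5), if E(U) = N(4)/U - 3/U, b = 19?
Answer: 865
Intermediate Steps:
E(U) = 1/U (E(U) = 4/U - 3/U = 1/U)
(b + 154)/E(5) = (19 + 154)/(1/5) = 173/(⅕) = 173*5 = 865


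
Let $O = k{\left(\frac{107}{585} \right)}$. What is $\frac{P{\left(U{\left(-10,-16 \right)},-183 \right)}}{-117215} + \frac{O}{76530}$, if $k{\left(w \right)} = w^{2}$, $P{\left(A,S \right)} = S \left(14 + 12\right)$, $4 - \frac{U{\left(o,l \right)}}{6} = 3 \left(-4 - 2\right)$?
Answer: $\frac{24923128453207}{613983405057750} \approx 0.040592$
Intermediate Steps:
$U{\left(o,l \right)} = 132$ ($U{\left(o,l \right)} = 24 - 6 \cdot 3 \left(-4 - 2\right) = 24 - 6 \cdot 3 \left(-6\right) = 24 - -108 = 24 + 108 = 132$)
$P{\left(A,S \right)} = 26 S$ ($P{\left(A,S \right)} = S 26 = 26 S$)
$O = \frac{11449}{342225}$ ($O = \left(\frac{107}{585}\right)^{2} = \frac{11449}{342225} \approx 0.033455$)
$\frac{P{\left(U{\left(-10,-16 \right)},-183 \right)}}{-117215} + \frac{O}{76530} = \frac{26 \left(-183\right)}{-117215} + \frac{11449}{342225 \cdot 76530} = \left(-4758\right) \left(- \frac{1}{117215}\right) + \frac{11449}{342225} \cdot \frac{1}{76530} = \frac{4758}{117215} + \frac{11449}{26190479250} = \frac{24923128453207}{613983405057750}$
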